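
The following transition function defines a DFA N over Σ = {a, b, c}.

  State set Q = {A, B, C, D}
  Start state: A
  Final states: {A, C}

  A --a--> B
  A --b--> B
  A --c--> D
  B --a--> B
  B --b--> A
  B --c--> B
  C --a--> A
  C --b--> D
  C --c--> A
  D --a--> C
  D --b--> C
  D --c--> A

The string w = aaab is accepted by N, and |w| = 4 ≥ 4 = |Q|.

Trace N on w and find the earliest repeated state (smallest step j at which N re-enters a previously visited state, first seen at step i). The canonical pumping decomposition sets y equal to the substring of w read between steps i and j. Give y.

Run of N on w = a a a b:
  step 0: A  (start)
  step 1: B  (read a: A→B)
  step 2: B  (read a: B→B)   ← first repeat (B seen earlier)
  step 3: B  (read a: B→B)
  step 4: A  (read b: B→A)

So i = 1, j = 2, giving x = w[0:1] = a, y = w[1:2] = a, z = w[2:4] = ab.
Check: |xy| = 2 ≤ 4 and |y| = 1 ≥ 1. Reading y takes N from B back to B, so every xyⁱz is accepted.

a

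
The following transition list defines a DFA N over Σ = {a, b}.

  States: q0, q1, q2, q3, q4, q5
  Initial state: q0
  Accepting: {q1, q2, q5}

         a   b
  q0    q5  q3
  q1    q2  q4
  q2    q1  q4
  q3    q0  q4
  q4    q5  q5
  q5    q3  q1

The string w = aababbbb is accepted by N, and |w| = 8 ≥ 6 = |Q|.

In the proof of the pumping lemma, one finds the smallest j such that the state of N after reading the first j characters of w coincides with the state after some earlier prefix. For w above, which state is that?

Run of N on w = a a b a b b b b:
  step 0: q0  (start)
  step 1: q5  (read a: q0→q5)
  step 2: q3  (read a: q5→q3)
  step 3: q4  (read b: q3→q4)
  step 4: q5  (read a: q4→q5)   ← first repeat (q5 seen earlier)
  step 5: q1  (read b: q5→q1)
  step 6: q4  (read b: q1→q4)
  step 7: q5  (read b: q4→q5)
  step 8: q1  (read b: q5→q1)

The earliest repeat is at step j = 4: N is in q5, which it already visited at step i = 1.

q5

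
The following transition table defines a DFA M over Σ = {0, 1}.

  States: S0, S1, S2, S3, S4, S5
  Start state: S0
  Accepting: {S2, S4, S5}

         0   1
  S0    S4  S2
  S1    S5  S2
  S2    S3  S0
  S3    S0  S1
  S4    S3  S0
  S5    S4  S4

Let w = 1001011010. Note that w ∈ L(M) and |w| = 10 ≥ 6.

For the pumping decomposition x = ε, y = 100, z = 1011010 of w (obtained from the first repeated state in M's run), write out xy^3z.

1001001001011010

xy^3z = ε·100·100·100·1011010 = 1001001001011010.
Reading y = 100 takes M from S0 back to S0, so after x·y·y·y the machine is still in S0, and z then leads to the accepting state S5. Hence 1001001001011010 ∈ L(M).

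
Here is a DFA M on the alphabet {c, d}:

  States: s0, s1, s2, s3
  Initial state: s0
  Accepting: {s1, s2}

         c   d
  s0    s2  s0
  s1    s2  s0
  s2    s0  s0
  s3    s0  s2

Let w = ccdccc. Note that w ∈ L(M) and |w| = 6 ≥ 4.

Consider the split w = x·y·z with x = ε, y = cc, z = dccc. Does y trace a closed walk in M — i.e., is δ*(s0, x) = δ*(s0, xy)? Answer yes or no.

yes

State sequence: s0 -c-> s2 -c-> s0

After x (step 0): s0. After xy (step 2): s0.
They match, so y = cc drives M around a cycle from s0 back to itself; pumping y any number of times keeps M in s0 before reading z, and xyⁱz ∈ L(M) for every i ≥ 0.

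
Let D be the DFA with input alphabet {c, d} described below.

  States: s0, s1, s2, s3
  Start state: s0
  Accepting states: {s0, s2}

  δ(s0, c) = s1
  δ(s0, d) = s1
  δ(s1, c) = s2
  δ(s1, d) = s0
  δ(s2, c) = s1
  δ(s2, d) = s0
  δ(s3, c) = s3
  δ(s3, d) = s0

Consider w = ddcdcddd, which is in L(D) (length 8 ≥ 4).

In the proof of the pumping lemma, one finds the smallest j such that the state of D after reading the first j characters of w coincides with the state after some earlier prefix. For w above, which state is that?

State sequence: s0 -d-> s1 -d-> s0 -c-> s1 -d-> s0 -c-> s1 -d-> s0 -d-> s1 -d-> s0
First repeat at step 2: s0 was already visited.

The earliest repeat is at step j = 2: D is in s0, which it already visited at step i = 0.
Pumping length from the standard proof: p = 4 (the number of states). The repeated state found above gives |xy| = j ≤ 4 and |y| = j − i ≥ 1.

s0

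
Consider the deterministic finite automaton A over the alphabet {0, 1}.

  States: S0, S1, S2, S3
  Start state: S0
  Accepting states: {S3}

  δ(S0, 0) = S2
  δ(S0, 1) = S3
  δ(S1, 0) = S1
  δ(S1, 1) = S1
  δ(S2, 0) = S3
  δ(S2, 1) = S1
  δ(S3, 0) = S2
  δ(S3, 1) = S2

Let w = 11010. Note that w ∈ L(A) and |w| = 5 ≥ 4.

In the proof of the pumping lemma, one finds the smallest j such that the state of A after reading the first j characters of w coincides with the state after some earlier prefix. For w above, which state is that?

State sequence: S0 -1-> S3 -1-> S2 -0-> S3 -1-> S2 -0-> S3
First repeat at step 3: S3 was already visited.

The earliest repeat is at step j = 3: A is in S3, which it already visited at step i = 1.
With |Q| = 4, pigeonhole forces a state repeat no later than step 4; the substring read between the first and second visits to that state can be pumped.

S3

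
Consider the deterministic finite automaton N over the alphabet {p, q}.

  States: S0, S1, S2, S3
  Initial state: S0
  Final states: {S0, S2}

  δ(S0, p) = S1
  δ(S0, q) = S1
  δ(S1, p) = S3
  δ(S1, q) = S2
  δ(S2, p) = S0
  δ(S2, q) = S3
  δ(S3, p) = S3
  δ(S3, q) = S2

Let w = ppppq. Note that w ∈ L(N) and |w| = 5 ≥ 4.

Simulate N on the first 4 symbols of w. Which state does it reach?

State sequence: S0 -p-> S1 -p-> S3 -p-> S3 -p-> S3

After reading 4 characters, N is in state S3.
(This kind of state-tracing is the core of the pumping-lemma construction: with 4 states, pigeonhole forces a repeat within the first 4 steps.)

S3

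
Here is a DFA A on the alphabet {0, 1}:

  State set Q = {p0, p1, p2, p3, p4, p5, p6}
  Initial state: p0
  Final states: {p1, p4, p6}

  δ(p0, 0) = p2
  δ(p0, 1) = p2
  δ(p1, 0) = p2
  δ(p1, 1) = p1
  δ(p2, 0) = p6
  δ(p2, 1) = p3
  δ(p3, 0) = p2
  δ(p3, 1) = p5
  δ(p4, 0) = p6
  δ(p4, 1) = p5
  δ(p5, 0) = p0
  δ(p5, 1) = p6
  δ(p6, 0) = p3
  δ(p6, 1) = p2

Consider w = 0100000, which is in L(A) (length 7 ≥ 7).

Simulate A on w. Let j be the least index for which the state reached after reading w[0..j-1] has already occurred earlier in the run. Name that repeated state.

Run of A on w = 0 1 0 0 0 0 0:
  step 0: p0  (start)
  step 1: p2  (read 0: p0→p2)
  step 2: p3  (read 1: p2→p3)
  step 3: p2  (read 0: p3→p2)   ← first repeat (p2 seen earlier)
  step 4: p6  (read 0: p2→p6)
  step 5: p3  (read 0: p6→p3)
  step 6: p2  (read 0: p3→p2)
  step 7: p6  (read 0: p2→p6)

The earliest repeat is at step j = 3: A is in p2, which it already visited at step i = 1.
Pumping length from the standard proof: p = 7 (the number of states). The repeated state found above gives |xy| = j ≤ 7 and |y| = j − i ≥ 1.

p2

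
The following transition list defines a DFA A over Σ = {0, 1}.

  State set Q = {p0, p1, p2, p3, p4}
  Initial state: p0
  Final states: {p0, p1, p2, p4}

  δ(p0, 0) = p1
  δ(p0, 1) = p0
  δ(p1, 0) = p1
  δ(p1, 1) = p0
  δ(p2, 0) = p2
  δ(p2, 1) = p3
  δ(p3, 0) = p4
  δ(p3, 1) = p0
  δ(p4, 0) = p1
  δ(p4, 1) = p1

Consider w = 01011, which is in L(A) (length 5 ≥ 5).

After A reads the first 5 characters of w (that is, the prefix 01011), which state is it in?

p0

State sequence: p0 -0-> p1 -1-> p0 -0-> p1 -1-> p0 -1-> p0

After reading 5 characters, A is in state p0.
(This kind of state-tracing is the core of the pumping-lemma construction: with 5 states, pigeonhole forces a repeat within the first 5 steps.)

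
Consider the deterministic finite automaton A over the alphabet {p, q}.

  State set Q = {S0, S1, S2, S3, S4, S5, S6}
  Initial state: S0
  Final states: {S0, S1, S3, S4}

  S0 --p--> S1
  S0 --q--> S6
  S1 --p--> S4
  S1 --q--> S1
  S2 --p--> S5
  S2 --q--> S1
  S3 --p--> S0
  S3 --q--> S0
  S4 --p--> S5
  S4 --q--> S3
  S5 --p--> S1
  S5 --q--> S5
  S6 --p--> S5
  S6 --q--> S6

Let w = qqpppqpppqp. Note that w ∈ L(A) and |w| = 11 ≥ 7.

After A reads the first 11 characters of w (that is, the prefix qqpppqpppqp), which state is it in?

Run of A on the first 11 characters of w = q q p p p q p p p q p:
  step 0: S0  (start)
  step 1: S6  (read q: S0→S6)
  step 2: S6  (read q: S6→S6)
  step 3: S5  (read p: S6→S5)
  step 4: S1  (read p: S5→S1)
  step 5: S4  (read p: S1→S4)
  step 6: S3  (read q: S4→S3)
  step 7: S0  (read p: S3→S0)
  step 8: S1  (read p: S0→S1)
  step 9: S4  (read p: S1→S4)
  step 10: S3  (read q: S4→S3)
  step 11: S0  (read p: S3→S0)

After reading 11 characters, A is in state S0.
(This kind of state-tracing is the core of the pumping-lemma construction: with 7 states, pigeonhole forces a repeat within the first 7 steps.)

S0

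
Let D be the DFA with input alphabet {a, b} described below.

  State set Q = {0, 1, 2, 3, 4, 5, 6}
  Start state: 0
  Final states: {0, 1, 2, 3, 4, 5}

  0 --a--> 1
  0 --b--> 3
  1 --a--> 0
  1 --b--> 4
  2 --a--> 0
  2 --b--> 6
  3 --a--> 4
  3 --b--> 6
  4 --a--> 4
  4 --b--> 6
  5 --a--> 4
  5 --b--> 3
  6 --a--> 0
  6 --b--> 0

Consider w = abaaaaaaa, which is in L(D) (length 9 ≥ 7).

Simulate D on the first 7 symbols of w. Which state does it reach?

4

State sequence: 0 -a-> 1 -b-> 4 -a-> 4 -a-> 4 -a-> 4 -a-> 4 -a-> 4

After reading 7 characters, D is in state 4.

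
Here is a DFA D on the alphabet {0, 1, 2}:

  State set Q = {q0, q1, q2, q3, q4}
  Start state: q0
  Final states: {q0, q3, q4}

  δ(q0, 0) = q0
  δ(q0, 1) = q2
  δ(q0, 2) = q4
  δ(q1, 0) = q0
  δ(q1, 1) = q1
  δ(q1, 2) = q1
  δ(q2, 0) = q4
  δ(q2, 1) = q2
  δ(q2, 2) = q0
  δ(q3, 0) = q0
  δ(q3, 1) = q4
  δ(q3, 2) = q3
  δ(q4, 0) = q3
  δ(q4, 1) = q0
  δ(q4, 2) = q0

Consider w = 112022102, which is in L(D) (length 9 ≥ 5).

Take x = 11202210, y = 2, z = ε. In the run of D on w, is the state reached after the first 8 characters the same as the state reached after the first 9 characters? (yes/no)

no

Run of D on the first 9 characters of w = 1 1 2 0 2 2 1 0 2:
  step 0: q0  (start)
  step 1: q2  (read 1: q0→q2)
  step 2: q2  (read 1: q2→q2)
  step 3: q0  (read 2: q2→q0)
  step 4: q0  (read 0: q0→q0)
  step 5: q4  (read 2: q0→q4)
  step 6: q0  (read 2: q4→q0)
  step 7: q2  (read 1: q0→q2)
  step 8: q4  (read 0: q2→q4)
  step 9: q0  (read 2: q4→q0)

After x (step 8): q4. After xy (step 9): q0.
They differ (q4 ≠ q0), so y is not a cycle from the state after x; this split is not the one the pumping-lemma construction produces, and pumping y need not keep the string in L(D).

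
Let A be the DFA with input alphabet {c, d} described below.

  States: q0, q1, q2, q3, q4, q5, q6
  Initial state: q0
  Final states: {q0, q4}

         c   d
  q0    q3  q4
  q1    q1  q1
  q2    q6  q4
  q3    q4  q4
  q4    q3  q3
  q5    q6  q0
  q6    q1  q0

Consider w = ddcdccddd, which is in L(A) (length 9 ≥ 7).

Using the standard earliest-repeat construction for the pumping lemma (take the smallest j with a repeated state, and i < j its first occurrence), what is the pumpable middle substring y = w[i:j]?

dc

State sequence: q0 -d-> q4 -d-> q3 -c-> q4 -d-> q3 -c-> q4 -c-> q3 -d-> q4 -d-> q3 -d-> q4
First repeat at step 3: q4 was already visited.

So i = 1, j = 3, giving x = w[0:1] = d, y = w[1:3] = dc, z = w[3:9] = dccddd.
Check: |xy| = 3 ≤ 7 and |y| = 2 ≥ 1. Reading y takes A from q4 back to q4, so every xyⁱz is accepted.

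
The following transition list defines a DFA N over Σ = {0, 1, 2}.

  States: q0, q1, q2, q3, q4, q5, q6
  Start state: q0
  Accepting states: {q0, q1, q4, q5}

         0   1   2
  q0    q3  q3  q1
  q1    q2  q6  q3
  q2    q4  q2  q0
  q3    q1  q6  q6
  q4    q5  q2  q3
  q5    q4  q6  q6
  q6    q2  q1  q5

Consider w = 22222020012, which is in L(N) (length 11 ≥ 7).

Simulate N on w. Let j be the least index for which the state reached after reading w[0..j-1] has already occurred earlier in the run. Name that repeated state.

q6

Run of N on w = 2 2 2 2 2 0 2 0 0 1 2:
  step 0: q0  (start)
  step 1: q1  (read 2: q0→q1)
  step 2: q3  (read 2: q1→q3)
  step 3: q6  (read 2: q3→q6)
  step 4: q5  (read 2: q6→q5)
  step 5: q6  (read 2: q5→q6)   ← first repeat (q6 seen earlier)
  step 6: q2  (read 0: q6→q2)
  step 7: q0  (read 2: q2→q0)
  step 8: q3  (read 0: q0→q3)
  step 9: q1  (read 0: q3→q1)
  step 10: q6  (read 1: q1→q6)
  step 11: q5  (read 2: q6→q5)

The earliest repeat is at step j = 5: N is in q6, which it already visited at step i = 3.
Since N has 7 states, any run of length ≥ 7 visits 7+1 states, so by pigeonhole some state repeats within the first 7 steps — that repeat gives the pumpable loop.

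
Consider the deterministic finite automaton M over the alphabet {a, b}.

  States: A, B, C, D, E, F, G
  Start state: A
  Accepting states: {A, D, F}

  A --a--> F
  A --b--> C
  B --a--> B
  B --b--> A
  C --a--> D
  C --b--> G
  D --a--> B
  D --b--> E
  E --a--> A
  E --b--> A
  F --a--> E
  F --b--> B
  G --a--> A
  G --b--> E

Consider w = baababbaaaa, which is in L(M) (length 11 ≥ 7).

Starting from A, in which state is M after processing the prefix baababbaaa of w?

Run of M on the first 10 characters of w = b a a b a b b a a a:
  step 0: A  (start)
  step 1: C  (read b: A→C)
  step 2: D  (read a: C→D)
  step 3: B  (read a: D→B)
  step 4: A  (read b: B→A)
  step 5: F  (read a: A→F)
  step 6: B  (read b: F→B)
  step 7: A  (read b: B→A)
  step 8: F  (read a: A→F)
  step 9: E  (read a: F→E)
  step 10: A  (read a: E→A)

After reading 10 characters, M is in state A.
(This kind of state-tracing is the core of the pumping-lemma construction: with 7 states, pigeonhole forces a repeat within the first 7 steps.)

A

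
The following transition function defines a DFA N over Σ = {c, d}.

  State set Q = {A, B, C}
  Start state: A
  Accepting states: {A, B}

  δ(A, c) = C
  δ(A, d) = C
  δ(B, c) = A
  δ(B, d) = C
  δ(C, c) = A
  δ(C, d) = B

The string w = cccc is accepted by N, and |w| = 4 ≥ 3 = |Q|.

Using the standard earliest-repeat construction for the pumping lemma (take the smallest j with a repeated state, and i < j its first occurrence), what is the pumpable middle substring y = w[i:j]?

Run of N on w = c c c c:
  step 0: A  (start)
  step 1: C  (read c: A→C)
  step 2: A  (read c: C→A)   ← first repeat (A seen earlier)
  step 3: C  (read c: A→C)
  step 4: A  (read c: C→A)

So i = 0, j = 2, giving x = w[0:0] = ε, y = w[0:2] = cc, z = w[2:4] = cc.
Check: |xy| = 2 ≤ 3 and |y| = 2 ≥ 1. Reading y takes N from A back to A, so every xyⁱz is accepted.

cc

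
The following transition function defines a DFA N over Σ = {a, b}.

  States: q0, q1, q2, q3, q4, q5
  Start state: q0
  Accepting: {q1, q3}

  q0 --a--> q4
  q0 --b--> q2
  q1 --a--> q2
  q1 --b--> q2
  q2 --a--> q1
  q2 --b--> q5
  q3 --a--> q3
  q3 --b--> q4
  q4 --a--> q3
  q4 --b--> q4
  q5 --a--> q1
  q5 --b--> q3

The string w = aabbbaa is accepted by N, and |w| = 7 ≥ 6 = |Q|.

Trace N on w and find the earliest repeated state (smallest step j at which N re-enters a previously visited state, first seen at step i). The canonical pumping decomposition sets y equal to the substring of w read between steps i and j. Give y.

ab

Run of N on w = a a b b b a a:
  step 0: q0  (start)
  step 1: q4  (read a: q0→q4)
  step 2: q3  (read a: q4→q3)
  step 3: q4  (read b: q3→q4)   ← first repeat (q4 seen earlier)
  step 4: q4  (read b: q4→q4)
  step 5: q4  (read b: q4→q4)
  step 6: q3  (read a: q4→q3)
  step 7: q3  (read a: q3→q3)

So i = 1, j = 3, giving x = w[0:1] = a, y = w[1:3] = ab, z = w[3:7] = bbaa.
Check: |xy| = 3 ≤ 6 and |y| = 2 ≥ 1. Reading y takes N from q4 back to q4, so every xyⁱz is accepted.
Since N has 6 states, any run of length ≥ 6 visits 6+1 states, so by pigeonhole some state repeats within the first 6 steps — that repeat gives the pumpable loop.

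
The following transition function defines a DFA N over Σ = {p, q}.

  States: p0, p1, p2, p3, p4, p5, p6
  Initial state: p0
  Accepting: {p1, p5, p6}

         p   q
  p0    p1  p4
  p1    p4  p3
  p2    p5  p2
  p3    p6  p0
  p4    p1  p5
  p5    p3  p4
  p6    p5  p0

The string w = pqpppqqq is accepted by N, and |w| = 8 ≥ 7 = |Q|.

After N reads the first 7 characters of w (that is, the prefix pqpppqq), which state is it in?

State sequence: p0 -p-> p1 -q-> p3 -p-> p6 -p-> p5 -p-> p3 -q-> p0 -q-> p4

After reading 7 characters, N is in state p4.

p4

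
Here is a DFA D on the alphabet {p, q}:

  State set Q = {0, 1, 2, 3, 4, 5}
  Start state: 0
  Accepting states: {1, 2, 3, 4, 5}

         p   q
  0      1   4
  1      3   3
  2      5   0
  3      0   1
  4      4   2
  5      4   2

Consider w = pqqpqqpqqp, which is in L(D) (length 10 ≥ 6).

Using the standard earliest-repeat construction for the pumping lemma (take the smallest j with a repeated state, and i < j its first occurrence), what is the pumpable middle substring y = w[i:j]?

Run of D on w = p q q p q q p q q p:
  step 0: 0  (start)
  step 1: 1  (read p: 0→1)
  step 2: 3  (read q: 1→3)
  step 3: 1  (read q: 3→1)   ← first repeat (1 seen earlier)
  step 4: 3  (read p: 1→3)
  step 5: 1  (read q: 3→1)
  step 6: 3  (read q: 1→3)
  step 7: 0  (read p: 3→0)
  step 8: 4  (read q: 0→4)
  step 9: 2  (read q: 4→2)
  step 10: 5  (read p: 2→5)

So i = 1, j = 3, giving x = w[0:1] = p, y = w[1:3] = qq, z = w[3:10] = pqqpqqp.
Check: |xy| = 3 ≤ 6 and |y| = 2 ≥ 1. Reading y takes D from 1 back to 1, so every xyⁱz is accepted.

qq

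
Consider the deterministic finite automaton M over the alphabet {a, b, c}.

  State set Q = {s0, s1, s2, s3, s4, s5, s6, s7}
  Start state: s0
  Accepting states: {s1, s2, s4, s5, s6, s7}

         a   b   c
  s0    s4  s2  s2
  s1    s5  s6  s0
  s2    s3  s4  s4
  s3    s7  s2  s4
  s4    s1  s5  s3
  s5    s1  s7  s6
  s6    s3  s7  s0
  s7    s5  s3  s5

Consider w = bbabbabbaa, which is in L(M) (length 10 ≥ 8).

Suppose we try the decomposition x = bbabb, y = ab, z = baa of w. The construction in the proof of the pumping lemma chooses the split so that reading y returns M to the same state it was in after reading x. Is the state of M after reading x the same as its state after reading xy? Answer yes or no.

State sequence: s0 -b-> s2 -b-> s4 -a-> s1 -b-> s6 -b-> s7 -a-> s5 -b-> s7

After x (step 5): s7. After xy (step 7): s7.
They match, so y = ab drives M around a cycle from s7 back to itself; pumping y any number of times keeps M in s7 before reading z, and xyⁱz ∈ L(M) for every i ≥ 0.

yes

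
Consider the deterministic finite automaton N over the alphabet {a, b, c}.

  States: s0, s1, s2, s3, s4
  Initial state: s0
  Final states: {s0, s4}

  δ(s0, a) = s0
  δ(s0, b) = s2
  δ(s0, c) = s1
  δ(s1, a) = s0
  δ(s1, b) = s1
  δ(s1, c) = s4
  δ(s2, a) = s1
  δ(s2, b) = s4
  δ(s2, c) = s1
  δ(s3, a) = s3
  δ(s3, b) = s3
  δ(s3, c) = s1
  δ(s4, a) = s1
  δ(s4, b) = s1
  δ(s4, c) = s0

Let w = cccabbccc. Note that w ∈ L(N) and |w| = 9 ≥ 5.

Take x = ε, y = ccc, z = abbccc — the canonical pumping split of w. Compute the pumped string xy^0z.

abbccc

xy⁰z = xz = ε·abbccc = abbccc.
Reading y = ccc takes N from s0 back to s0, so after x the machine is still in s0, and z then leads to the accepting state s4. Hence abbccc ∈ L(N).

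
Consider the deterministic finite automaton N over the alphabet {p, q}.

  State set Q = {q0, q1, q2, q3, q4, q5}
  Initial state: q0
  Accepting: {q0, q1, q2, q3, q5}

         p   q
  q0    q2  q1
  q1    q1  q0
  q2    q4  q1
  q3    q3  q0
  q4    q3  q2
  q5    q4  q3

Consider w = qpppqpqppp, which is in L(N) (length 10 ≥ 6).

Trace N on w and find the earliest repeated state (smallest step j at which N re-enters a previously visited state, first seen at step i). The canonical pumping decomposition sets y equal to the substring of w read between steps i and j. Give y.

p

Run of N on w = q p p p q p q p p p:
  step 0: q0  (start)
  step 1: q1  (read q: q0→q1)
  step 2: q1  (read p: q1→q1)   ← first repeat (q1 seen earlier)
  step 3: q1  (read p: q1→q1)
  step 4: q1  (read p: q1→q1)
  step 5: q0  (read q: q1→q0)
  step 6: q2  (read p: q0→q2)
  step 7: q1  (read q: q2→q1)
  step 8: q1  (read p: q1→q1)
  step 9: q1  (read p: q1→q1)
  step 10: q1  (read p: q1→q1)

So i = 1, j = 2, giving x = w[0:1] = q, y = w[1:2] = p, z = w[2:10] = ppqpqppp.
Check: |xy| = 2 ≤ 6 and |y| = 1 ≥ 1. Reading y takes N from q1 back to q1, so every xyⁱz is accepted.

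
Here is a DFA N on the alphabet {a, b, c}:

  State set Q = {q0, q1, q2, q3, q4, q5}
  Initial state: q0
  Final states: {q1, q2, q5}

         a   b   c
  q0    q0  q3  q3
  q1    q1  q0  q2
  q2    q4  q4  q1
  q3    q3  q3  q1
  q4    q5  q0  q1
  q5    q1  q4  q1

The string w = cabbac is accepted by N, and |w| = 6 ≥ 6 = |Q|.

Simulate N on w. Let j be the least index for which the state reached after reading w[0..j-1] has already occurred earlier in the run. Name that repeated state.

Run of N on w = c a b b a c:
  step 0: q0  (start)
  step 1: q3  (read c: q0→q3)
  step 2: q3  (read a: q3→q3)   ← first repeat (q3 seen earlier)
  step 3: q3  (read b: q3→q3)
  step 4: q3  (read b: q3→q3)
  step 5: q3  (read a: q3→q3)
  step 6: q1  (read c: q3→q1)

The earliest repeat is at step j = 2: N is in q3, which it already visited at step i = 1.
With |Q| = 6, pigeonhole forces a state repeat no later than step 6; the substring read between the first and second visits to that state can be pumped.

q3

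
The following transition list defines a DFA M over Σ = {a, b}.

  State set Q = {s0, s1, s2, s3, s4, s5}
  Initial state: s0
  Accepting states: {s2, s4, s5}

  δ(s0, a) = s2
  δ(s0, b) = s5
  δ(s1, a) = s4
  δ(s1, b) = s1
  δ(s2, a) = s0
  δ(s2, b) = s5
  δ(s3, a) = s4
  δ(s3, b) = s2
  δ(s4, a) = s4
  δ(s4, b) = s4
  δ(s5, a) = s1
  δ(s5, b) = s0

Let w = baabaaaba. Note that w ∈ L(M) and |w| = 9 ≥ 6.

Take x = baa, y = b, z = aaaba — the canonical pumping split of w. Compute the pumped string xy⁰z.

xy⁰z = xz = baa·aaaba = baaaaaba.
Reading y = b takes M from s4 back to s4, so after x the machine is still in s4, and z then leads to the accepting state s4. Hence baaaaaba ∈ L(M).

baaaaaba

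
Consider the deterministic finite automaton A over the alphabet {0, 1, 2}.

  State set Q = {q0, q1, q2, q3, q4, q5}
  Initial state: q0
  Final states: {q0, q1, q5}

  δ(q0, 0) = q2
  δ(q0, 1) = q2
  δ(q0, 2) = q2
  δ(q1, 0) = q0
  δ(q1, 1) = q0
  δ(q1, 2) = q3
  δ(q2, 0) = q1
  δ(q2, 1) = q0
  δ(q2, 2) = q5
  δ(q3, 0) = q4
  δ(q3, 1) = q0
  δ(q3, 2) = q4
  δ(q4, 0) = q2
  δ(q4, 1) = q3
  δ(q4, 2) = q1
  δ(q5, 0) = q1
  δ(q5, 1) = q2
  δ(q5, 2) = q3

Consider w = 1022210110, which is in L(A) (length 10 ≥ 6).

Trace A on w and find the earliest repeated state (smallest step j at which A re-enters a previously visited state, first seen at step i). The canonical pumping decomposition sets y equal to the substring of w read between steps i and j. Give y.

222

State sequence: q0 -1-> q2 -0-> q1 -2-> q3 -2-> q4 -2-> q1 -1-> q0 -0-> q2 -1-> q0 -1-> q2 -0-> q1
First repeat at step 5: q1 was already visited.

So i = 2, j = 5, giving x = w[0:2] = 10, y = w[2:5] = 222, z = w[5:10] = 10110.
Check: |xy| = 5 ≤ 6 and |y| = 3 ≥ 1. Reading y takes A from q1 back to q1, so every xyⁱz is accepted.
With |Q| = 6, pigeonhole forces a state repeat no later than step 6; the substring read between the first and second visits to that state can be pumped.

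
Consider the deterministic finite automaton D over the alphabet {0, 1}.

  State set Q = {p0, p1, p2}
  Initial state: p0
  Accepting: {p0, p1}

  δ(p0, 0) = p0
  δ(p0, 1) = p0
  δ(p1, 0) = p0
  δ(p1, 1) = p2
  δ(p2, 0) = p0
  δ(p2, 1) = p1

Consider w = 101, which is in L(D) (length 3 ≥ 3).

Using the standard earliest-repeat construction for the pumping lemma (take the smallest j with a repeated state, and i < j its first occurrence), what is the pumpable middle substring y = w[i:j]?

1

State sequence: p0 -1-> p0 -0-> p0 -1-> p0
First repeat at step 1: p0 was already visited.

So i = 0, j = 1, giving x = w[0:0] = ε, y = w[0:1] = 1, z = w[1:3] = 01.
Check: |xy| = 1 ≤ 3 and |y| = 1 ≥ 1. Reading y takes D from p0 back to p0, so every xyⁱz is accepted.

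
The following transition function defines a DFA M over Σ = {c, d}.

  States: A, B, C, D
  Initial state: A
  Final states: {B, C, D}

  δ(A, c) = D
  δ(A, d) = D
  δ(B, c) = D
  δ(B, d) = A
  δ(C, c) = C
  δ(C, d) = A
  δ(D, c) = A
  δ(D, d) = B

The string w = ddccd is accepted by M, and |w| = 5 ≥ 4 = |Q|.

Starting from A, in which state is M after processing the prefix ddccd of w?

D

State sequence: A -d-> D -d-> B -c-> D -c-> A -d-> D

After reading 5 characters, M is in state D.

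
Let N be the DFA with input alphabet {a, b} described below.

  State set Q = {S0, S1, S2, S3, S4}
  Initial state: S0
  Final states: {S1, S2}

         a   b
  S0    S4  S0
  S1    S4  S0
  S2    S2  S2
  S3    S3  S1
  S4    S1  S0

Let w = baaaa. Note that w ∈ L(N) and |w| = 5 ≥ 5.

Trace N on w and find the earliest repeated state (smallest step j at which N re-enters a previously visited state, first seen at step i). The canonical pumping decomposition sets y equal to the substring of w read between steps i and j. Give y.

Run of N on w = b a a a a:
  step 0: S0  (start)
  step 1: S0  (read b: S0→S0)   ← first repeat (S0 seen earlier)
  step 2: S4  (read a: S0→S4)
  step 3: S1  (read a: S4→S1)
  step 4: S4  (read a: S1→S4)
  step 5: S1  (read a: S4→S1)

So i = 0, j = 1, giving x = w[0:0] = ε, y = w[0:1] = b, z = w[1:5] = aaaa.
Check: |xy| = 1 ≤ 5 and |y| = 1 ≥ 1. Reading y takes N from S0 back to S0, so every xyⁱz is accepted.
Pumping length from the standard proof: p = 5 (the number of states). The repeated state found above gives |xy| = j ≤ 5 and |y| = j − i ≥ 1.

b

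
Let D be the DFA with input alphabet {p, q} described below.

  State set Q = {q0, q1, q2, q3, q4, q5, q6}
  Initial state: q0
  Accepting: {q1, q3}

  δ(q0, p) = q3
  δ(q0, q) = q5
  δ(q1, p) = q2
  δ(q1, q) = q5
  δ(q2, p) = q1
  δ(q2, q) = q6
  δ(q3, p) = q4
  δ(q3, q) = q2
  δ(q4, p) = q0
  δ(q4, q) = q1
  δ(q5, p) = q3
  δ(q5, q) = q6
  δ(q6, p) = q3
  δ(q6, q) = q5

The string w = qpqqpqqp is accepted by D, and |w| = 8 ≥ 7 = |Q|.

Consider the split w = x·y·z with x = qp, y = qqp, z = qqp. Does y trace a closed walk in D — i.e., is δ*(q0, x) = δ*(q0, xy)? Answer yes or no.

yes

State sequence: q0 -q-> q5 -p-> q3 -q-> q2 -q-> q6 -p-> q3

After x (step 2): q3. After xy (step 5): q3.
They match, so y = qqp drives D around a cycle from q3 back to itself; pumping y any number of times keeps D in q3 before reading z, and xyⁱz ∈ L(D) for every i ≥ 0.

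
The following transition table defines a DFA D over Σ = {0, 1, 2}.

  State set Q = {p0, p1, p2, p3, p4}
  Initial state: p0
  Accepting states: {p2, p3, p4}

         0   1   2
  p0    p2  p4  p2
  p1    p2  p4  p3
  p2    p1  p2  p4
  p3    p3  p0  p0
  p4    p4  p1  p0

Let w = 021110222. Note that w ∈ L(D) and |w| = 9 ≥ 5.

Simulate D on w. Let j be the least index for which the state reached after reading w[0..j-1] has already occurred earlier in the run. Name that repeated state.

Run of D on w = 0 2 1 1 1 0 2 2 2:
  step 0: p0  (start)
  step 1: p2  (read 0: p0→p2)
  step 2: p4  (read 2: p2→p4)
  step 3: p1  (read 1: p4→p1)
  step 4: p4  (read 1: p1→p4)   ← first repeat (p4 seen earlier)
  step 5: p1  (read 1: p4→p1)
  step 6: p2  (read 0: p1→p2)
  step 7: p4  (read 2: p2→p4)
  step 8: p0  (read 2: p4→p0)
  step 9: p2  (read 2: p0→p2)

The earliest repeat is at step j = 4: D is in p4, which it already visited at step i = 2.

p4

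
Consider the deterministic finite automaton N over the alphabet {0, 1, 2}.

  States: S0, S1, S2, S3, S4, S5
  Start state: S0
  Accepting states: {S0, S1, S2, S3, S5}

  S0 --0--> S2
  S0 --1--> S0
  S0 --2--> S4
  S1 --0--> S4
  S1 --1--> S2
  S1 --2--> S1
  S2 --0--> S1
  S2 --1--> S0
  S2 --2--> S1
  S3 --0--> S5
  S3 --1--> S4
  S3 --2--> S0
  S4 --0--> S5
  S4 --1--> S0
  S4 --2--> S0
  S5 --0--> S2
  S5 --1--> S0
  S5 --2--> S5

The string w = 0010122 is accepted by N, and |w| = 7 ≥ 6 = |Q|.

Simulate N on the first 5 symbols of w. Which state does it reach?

S2

Run of N on the first 5 characters of w = 0 0 1 0 1:
  step 0: S0  (start)
  step 1: S2  (read 0: S0→S2)
  step 2: S1  (read 0: S2→S1)
  step 3: S2  (read 1: S1→S2)
  step 4: S1  (read 0: S2→S1)
  step 5: S2  (read 1: S1→S2)

After reading 5 characters, N is in state S2.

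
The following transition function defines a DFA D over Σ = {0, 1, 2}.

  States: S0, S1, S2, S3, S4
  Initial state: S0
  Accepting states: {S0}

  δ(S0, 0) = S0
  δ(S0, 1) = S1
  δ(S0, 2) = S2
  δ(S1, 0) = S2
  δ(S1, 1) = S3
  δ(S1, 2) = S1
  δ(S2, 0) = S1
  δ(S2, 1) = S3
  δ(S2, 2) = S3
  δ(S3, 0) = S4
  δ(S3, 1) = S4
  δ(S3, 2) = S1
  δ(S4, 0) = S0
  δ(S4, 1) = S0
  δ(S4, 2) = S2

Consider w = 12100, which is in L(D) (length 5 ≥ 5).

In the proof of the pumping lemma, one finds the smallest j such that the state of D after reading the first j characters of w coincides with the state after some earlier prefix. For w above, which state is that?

S1

Run of D on w = 1 2 1 0 0:
  step 0: S0  (start)
  step 1: S1  (read 1: S0→S1)
  step 2: S1  (read 2: S1→S1)   ← first repeat (S1 seen earlier)
  step 3: S3  (read 1: S1→S3)
  step 4: S4  (read 0: S3→S4)
  step 5: S0  (read 0: S4→S0)

The earliest repeat is at step j = 2: D is in S1, which it already visited at step i = 1.
Since D has 5 states, any run of length ≥ 5 visits 5+1 states, so by pigeonhole some state repeats within the first 5 steps — that repeat gives the pumpable loop.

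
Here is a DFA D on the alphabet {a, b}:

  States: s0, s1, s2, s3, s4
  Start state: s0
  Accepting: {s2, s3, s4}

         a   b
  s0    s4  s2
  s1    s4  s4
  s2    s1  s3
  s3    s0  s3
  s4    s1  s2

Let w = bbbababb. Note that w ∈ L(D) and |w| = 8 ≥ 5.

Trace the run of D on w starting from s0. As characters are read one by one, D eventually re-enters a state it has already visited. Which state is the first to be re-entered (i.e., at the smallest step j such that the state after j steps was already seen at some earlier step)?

Run of D on w = b b b a b a b b:
  step 0: s0  (start)
  step 1: s2  (read b: s0→s2)
  step 2: s3  (read b: s2→s3)
  step 3: s3  (read b: s3→s3)   ← first repeat (s3 seen earlier)
  step 4: s0  (read a: s3→s0)
  step 5: s2  (read b: s0→s2)
  step 6: s1  (read a: s2→s1)
  step 7: s4  (read b: s1→s4)
  step 8: s2  (read b: s4→s2)

The earliest repeat is at step j = 3: D is in s3, which it already visited at step i = 2.
Pumping length from the standard proof: p = 5 (the number of states). The repeated state found above gives |xy| = j ≤ 5 and |y| = j − i ≥ 1.

s3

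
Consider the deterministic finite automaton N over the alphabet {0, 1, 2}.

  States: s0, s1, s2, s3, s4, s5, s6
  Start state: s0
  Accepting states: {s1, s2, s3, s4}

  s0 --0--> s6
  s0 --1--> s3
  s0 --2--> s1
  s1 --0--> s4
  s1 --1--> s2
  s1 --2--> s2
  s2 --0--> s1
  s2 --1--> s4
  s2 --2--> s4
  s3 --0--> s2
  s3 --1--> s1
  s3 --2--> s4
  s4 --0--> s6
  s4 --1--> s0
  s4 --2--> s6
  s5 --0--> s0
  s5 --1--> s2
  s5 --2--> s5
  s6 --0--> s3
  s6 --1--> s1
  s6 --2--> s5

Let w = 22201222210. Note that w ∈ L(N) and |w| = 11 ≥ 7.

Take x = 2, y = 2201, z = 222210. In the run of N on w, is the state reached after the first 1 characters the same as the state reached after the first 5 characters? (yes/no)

yes

Run of N on the first 5 characters of w = 2 2 2 0 1:
  step 0: s0  (start)
  step 1: s1  (read 2: s0→s1)
  step 2: s2  (read 2: s1→s2)
  step 3: s4  (read 2: s2→s4)
  step 4: s6  (read 0: s4→s6)
  step 5: s1  (read 1: s6→s1)

After x (step 1): s1. After xy (step 5): s1.
They match, so y = 2201 drives N around a cycle from s1 back to itself; pumping y any number of times keeps N in s1 before reading z, and xyⁱz ∈ L(N) for every i ≥ 0.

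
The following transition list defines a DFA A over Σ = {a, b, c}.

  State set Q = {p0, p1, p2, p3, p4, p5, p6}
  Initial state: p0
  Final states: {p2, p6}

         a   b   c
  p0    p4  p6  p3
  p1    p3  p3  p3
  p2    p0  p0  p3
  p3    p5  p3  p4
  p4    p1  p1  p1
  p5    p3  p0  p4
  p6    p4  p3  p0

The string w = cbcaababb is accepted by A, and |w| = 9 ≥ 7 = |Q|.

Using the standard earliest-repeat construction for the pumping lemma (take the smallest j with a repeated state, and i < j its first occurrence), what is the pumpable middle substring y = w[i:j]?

Run of A on w = c b c a a b a b b:
  step 0: p0  (start)
  step 1: p3  (read c: p0→p3)
  step 2: p3  (read b: p3→p3)   ← first repeat (p3 seen earlier)
  step 3: p4  (read c: p3→p4)
  step 4: p1  (read a: p4→p1)
  step 5: p3  (read a: p1→p3)
  step 6: p3  (read b: p3→p3)
  step 7: p5  (read a: p3→p5)
  step 8: p0  (read b: p5→p0)
  step 9: p6  (read b: p0→p6)

So i = 1, j = 2, giving x = w[0:1] = c, y = w[1:2] = b, z = w[2:9] = caababb.
Check: |xy| = 2 ≤ 7 and |y| = 1 ≥ 1. Reading y takes A from p3 back to p3, so every xyⁱz is accepted.
The DFA has 7 states, so the proof of the pumping lemma guarantees a repeated state among the first 7+1 visited; the segment between the two visits is the pumpable y.

b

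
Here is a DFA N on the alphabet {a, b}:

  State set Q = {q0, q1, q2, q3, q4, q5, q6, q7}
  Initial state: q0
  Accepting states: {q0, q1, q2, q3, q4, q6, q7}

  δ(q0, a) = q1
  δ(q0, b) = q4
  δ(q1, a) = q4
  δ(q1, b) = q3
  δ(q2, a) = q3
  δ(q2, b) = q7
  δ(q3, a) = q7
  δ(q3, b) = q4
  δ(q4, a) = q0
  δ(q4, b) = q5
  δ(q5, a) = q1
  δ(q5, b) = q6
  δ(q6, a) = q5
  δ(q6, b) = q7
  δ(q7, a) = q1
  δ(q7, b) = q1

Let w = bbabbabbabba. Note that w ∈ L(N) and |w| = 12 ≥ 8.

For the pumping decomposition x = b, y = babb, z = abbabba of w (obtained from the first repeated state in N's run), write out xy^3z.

bbabbbabbbabbabbabba

xy^3z = b·babb·babb·babb·abbabba = bbabbbabbbabbabbabba.
Reading y = babb takes N from q4 back to q4, so after x·y·y·y the machine is still in q4, and z then leads to the accepting state q0. Hence bbabbbabbbabbabbabba ∈ L(N).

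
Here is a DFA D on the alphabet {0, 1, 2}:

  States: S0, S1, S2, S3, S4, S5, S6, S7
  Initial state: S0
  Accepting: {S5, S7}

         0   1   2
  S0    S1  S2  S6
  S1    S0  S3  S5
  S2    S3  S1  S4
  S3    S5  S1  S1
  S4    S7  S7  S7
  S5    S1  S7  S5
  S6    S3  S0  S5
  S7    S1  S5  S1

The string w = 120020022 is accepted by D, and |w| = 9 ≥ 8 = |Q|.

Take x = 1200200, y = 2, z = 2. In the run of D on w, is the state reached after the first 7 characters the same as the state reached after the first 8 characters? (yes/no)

Run of D on the first 8 characters of w = 1 2 0 0 2 0 0 2:
  step 0: S0  (start)
  step 1: S2  (read 1: S0→S2)
  step 2: S4  (read 2: S2→S4)
  step 3: S7  (read 0: S4→S7)
  step 4: S1  (read 0: S7→S1)
  step 5: S5  (read 2: S1→S5)
  step 6: S1  (read 0: S5→S1)
  step 7: S0  (read 0: S1→S0)
  step 8: S6  (read 2: S0→S6)

After x (step 7): S0. After xy (step 8): S6.
They differ (S0 ≠ S6), so y is not a cycle from the state after x; this split is not the one the pumping-lemma construction produces, and pumping y need not keep the string in L(D).

no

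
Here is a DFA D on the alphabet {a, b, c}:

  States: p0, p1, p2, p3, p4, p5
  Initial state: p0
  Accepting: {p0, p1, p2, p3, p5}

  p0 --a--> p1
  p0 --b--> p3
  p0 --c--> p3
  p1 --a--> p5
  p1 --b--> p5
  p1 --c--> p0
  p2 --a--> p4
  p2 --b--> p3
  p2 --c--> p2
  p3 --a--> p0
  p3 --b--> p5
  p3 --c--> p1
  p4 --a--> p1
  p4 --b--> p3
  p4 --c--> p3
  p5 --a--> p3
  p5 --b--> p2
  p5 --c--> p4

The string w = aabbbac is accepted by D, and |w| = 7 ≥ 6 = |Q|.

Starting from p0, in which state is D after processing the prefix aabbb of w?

p5

Run of D on the first 5 characters of w = a a b b b:
  step 0: p0  (start)
  step 1: p1  (read a: p0→p1)
  step 2: p5  (read a: p1→p5)
  step 3: p2  (read b: p5→p2)
  step 4: p3  (read b: p2→p3)
  step 5: p5  (read b: p3→p5)

After reading 5 characters, D is in state p5.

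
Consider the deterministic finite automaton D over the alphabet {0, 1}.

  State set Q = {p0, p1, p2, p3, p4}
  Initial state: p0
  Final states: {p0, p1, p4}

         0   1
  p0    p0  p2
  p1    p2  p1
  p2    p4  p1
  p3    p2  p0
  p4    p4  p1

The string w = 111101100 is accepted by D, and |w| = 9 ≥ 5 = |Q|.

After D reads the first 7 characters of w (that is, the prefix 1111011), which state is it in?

Run of D on the first 7 characters of w = 1 1 1 1 0 1 1:
  step 0: p0  (start)
  step 1: p2  (read 1: p0→p2)
  step 2: p1  (read 1: p2→p1)
  step 3: p1  (read 1: p1→p1)
  step 4: p1  (read 1: p1→p1)
  step 5: p2  (read 0: p1→p2)
  step 6: p1  (read 1: p2→p1)
  step 7: p1  (read 1: p1→p1)

After reading 7 characters, D is in state p1.
(This kind of state-tracing is the core of the pumping-lemma construction: with 5 states, pigeonhole forces a repeat within the first 5 steps.)

p1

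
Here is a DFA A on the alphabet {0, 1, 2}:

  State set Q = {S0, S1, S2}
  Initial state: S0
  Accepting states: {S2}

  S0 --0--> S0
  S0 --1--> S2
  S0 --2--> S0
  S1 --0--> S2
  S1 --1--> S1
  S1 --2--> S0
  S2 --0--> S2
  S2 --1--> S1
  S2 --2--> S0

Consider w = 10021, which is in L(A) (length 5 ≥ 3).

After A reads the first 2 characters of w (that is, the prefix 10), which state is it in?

S2

State sequence: S0 -1-> S2 -0-> S2

After reading 2 characters, A is in state S2.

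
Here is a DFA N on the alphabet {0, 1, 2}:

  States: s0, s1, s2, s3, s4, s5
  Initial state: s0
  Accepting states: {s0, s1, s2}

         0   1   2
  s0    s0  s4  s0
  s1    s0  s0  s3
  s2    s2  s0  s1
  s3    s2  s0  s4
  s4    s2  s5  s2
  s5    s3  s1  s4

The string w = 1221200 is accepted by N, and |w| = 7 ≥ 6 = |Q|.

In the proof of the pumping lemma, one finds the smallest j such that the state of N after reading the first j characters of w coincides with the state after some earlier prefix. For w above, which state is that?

State sequence: s0 -1-> s4 -2-> s2 -2-> s1 -1-> s0 -2-> s0 -0-> s0 -0-> s0
First repeat at step 4: s0 was already visited.

The earliest repeat is at step j = 4: N is in s0, which it already visited at step i = 0.

s0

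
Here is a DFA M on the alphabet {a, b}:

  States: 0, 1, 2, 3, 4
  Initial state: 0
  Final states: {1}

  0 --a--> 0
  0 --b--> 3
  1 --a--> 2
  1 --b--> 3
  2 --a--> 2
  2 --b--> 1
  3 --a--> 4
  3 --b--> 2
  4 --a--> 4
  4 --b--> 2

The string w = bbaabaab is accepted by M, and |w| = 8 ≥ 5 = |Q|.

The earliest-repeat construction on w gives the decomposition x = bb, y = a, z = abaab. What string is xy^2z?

bbaaabaab

xy^2z = bb·a·a·abaab = bbaaabaab.
Reading y = a takes M from 2 back to 2, so after x·y·y the machine is still in 2, and z then leads to the accepting state 1. Hence bbaaabaab ∈ L(M).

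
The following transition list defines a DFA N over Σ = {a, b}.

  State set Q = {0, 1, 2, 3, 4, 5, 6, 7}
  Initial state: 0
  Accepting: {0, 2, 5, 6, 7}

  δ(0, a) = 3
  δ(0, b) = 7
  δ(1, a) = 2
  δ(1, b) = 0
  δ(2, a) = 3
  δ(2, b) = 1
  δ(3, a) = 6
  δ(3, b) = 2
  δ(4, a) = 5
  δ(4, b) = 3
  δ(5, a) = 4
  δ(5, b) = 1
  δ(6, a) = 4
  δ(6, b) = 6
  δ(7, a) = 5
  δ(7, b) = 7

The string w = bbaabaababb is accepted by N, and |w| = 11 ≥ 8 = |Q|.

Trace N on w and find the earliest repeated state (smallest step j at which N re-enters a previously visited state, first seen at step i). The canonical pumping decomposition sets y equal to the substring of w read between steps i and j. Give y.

b

State sequence: 0 -b-> 7 -b-> 7 -a-> 5 -a-> 4 -b-> 3 -a-> 6 -a-> 4 -b-> 3 -a-> 6 -b-> 6 -b-> 6
First repeat at step 2: 7 was already visited.

So i = 1, j = 2, giving x = w[0:1] = b, y = w[1:2] = b, z = w[2:11] = aabaababb.
Check: |xy| = 2 ≤ 8 and |y| = 1 ≥ 1. Reading y takes N from 7 back to 7, so every xyⁱz is accepted.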